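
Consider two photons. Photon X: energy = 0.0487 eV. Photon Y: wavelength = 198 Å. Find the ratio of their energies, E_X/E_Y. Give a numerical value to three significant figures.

E_X = 7.803e-21 J (from energy = 0.0487 eV, via E given directly).
E_Y = 1.003e-17 J (from wavelength = 198 Å, via E = hc/λ).
Ratio = 7.803e-21 / 1.003e-17 = 7.78e-4.

7.78e-4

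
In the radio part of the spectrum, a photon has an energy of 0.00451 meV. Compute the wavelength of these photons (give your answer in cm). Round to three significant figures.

27.5 cm

Convert to SI: E = 0.00451 meV = 7.2258·10^-25 J.
The photon relation is λ = hc/E, giving λ = 0.2749 m.
Converting to cm: λ = 27.49 cm ≈ 27.5 cm.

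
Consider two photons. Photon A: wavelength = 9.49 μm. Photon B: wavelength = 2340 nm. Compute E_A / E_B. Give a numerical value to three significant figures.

0.247

E_A = 2.093 × 10^-20 J (from wavelength = 9.49 μm, via E = hc/λ).
E_B = 8.489 × 10^-20 J (from wavelength = 2340 nm, via E = hc/λ).
Ratio = 2.093 × 10^-20 / 8.489 × 10^-20 = 0.247.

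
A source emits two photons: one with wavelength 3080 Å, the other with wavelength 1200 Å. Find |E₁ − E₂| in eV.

Using E = hc/λ: E₁ = 6.4495 × 10^-19 J, E₂ = 1.6554 × 10^-18 J.
|ΔE| = |6.4495 × 10^-19 − 1.6554 × 10^-18| = 1.01 × 10^-18 J = 6.31 eV.

6.31 eV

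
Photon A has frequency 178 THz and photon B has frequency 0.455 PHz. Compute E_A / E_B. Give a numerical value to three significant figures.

E_A = 1.179 × 10^-19 J (from frequency = 178 THz, via E = hf).
E_B = 3.015 × 10^-19 J (from frequency = 0.455 PHz, via E = hf).
Ratio = 1.179 × 10^-19 / 3.015 × 10^-19 = 0.391.

0.391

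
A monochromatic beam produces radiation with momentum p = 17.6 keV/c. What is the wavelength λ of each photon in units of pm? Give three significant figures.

70.4 pm

(h = 6.62607015 × 10^-34 J·s, c = 2.99792458 × 10^8 m/s, 1 eV = 1.602176634 × 10^-19 J.)
First convert: p = 17.6 keV/c = 9.4059 × 10^-24 kg·m/s.
Since λ = h/p for a photon, λ = 7.045 × 10^-11 m.
Converting to pm: λ = 70.45 pm ≈ 70.4 pm.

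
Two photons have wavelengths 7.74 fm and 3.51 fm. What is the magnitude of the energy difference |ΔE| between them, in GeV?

0.193 GeV

Using E = hc/λ: E₁ = 2.566e-11 J, E₂ = 5.659e-11 J.
|ΔE| = |2.566e-11 − 5.659e-11| = 3.09e-11 J = 0.193 GeV.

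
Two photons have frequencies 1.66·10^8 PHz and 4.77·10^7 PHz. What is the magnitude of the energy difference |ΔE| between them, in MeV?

489 MeV

Using E = hf: E₁ = 1.100·10^-10 J, E₂ = 3.161·10^-11 J.
|ΔE| = |1.100·10^-10 − 3.161·10^-11| = 7.84·10^-11 J = 489 MeV.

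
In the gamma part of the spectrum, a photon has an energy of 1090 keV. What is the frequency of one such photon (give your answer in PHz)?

2.64 × 10^5 PHz

In SI units: E = 1090 keV = 1.7464 × 10^-13 J.
Apply f = E/h: f = 2.636 × 10^20 Hz.
Converting to PHz: f = 263600 PHz ≈ 2.64 × 10^5 PHz.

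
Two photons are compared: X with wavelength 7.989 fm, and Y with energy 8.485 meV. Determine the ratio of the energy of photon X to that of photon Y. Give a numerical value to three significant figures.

1.83·10^10

E_X = 2.486·10^-11 J (from wavelength = 7.989 fm, via E = hc/λ).
E_Y = 1.359·10^-21 J (from energy = 8.485 meV, via E given directly).
Ratio = 2.486·10^-11 / 1.359·10^-21 = 1.83·10^10.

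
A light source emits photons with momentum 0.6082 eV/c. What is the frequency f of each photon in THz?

147 THz

(h = 6.62607015 × 10^-34 J·s, c = 2.99792458 × 10^8 m/s, 1 eV = 1.602176634 × 10^-19 J.)
In SI units: p = 0.6082 eV/c = 3.2504 × 10^-28 kg·m/s.
Since f = pc/h for a photon, f = 1.471 × 10^14 Hz.
Converting to THz: f = 147.1 THz ≈ 147 THz.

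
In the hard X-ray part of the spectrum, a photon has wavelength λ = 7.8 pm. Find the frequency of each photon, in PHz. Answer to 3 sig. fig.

(c = 2.99792458e8 m/s.)
First convert: λ = 7.8 pm = 7.8e-12 m.
The photon relation is f = c/λ, giving f = 3.843e19 Hz.
Converting to PHz: f = 38430 PHz ≈ 3.84e4 PHz.

3.84e4 PHz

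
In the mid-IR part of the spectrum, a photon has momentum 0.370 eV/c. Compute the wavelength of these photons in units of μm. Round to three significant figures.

3.35 μm

Take h = 6.62607015 × 10^-34 J·s, c = 2.99792458 × 10^8 m/s, 1 eV = 1.602176634 × 10^-19 J.
Convert to SI: p = 0.370 eV/c = 1.9774 × 10^-28 kg·m/s.
For a photon λ = h/p, so λ = 3.351 × 10^-6 m.
Converting to μm: λ = 3.351 μm ≈ 3.35 μm.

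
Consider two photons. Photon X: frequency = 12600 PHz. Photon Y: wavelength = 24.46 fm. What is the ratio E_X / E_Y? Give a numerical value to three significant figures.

E_X = 8.349·10^-15 J (from frequency = 12600 PHz, via E = hf).
E_Y = 8.121·10^-12 J (from wavelength = 24.46 fm, via E = hc/λ).
Ratio = 8.349·10^-15 / 8.121·10^-12 = 1.03·10^-3.

1.03·10^-3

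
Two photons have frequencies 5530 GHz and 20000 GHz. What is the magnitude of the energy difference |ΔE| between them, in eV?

0.0598 eV

Using E = hf: E₁ = 3.664e-21 J, E₂ = 1.325e-20 J.
|ΔE| = |3.664e-21 − 1.325e-20| = 9.59e-21 J = 0.0598 eV.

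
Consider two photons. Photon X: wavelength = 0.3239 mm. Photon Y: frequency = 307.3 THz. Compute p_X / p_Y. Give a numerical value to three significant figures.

3.01e-3

p_X = 2.046e-30 kg·m/s (from wavelength = 0.3239 mm, via p = h/λ).
p_Y = 6.792e-28 kg·m/s (from frequency = 307.3 THz, via p = hf/c).
Ratio = 2.046e-30 / 6.792e-28 = 3.01e-3.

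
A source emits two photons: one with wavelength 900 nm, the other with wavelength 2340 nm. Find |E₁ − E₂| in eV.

0.848 eV

Using E = hc/λ: E₁ = 2.207·10^-19 J, E₂ = 8.489·10^-20 J.
|ΔE| = |2.207·10^-19 − 8.489·10^-20| = 1.36·10^-19 J = 0.848 eV.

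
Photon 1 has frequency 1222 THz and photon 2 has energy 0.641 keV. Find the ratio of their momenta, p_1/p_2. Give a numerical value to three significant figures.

p_1 = 2.701e-27 kg·m/s (from frequency = 1222 THz, via p = hf/c).
p_2 = 3.426e-25 kg·m/s (from energy = 0.641 keV, via p = E/c).
Ratio = 2.701e-27 / 3.426e-25 = 7.88e-3.

7.88e-3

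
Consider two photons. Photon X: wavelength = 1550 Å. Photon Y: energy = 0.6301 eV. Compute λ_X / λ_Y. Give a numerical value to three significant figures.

λ_X = 1.550e-7 m (from wavelength = 1550 Å, via λ given directly).
λ_Y = 1.968e-6 m (from energy = 0.6301 eV, via λ = hc/E).
Ratio = 1.550e-7 / 1.968e-6 = 0.0788.

0.0788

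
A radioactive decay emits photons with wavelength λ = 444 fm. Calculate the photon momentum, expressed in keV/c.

2790 keV/c

First convert: λ = 444 fm = 4.44e-13 m.
Apply p = h/λ: p = 1.492e-21 kg·m/s.
Converting to keV/c: p = 2792 keV/c ≈ 2790 keV/c.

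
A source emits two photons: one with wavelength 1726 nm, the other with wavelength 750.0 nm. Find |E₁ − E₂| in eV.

0.935 eV

Using E = hc/λ: E₁ = 1.1509 × 10^-19 J, E₂ = 2.6486 × 10^-19 J.
|ΔE| = |1.1509 × 10^-19 − 2.6486 × 10^-19| = 1.50 × 10^-19 J = 0.935 eV.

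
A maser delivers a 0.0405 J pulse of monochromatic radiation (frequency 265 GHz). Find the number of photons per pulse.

Per-photon energy: E = 1.756e-22 J (from frequency = 265 GHz).
N = E_total / E_photon = 0.0405 J / 1.756e-22 J = 2.31e20.

2.31e20 photons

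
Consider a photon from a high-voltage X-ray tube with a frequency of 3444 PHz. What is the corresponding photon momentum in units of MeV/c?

0.0142 MeV/c

Convert to SI: f = 3444 PHz = 3.444e18 Hz.
Since p = hf/c for a photon, p = 7.612e-24 kg·m/s.
Converting to MeV/c: p = 0.01424 MeV/c ≈ 0.0142 MeV/c.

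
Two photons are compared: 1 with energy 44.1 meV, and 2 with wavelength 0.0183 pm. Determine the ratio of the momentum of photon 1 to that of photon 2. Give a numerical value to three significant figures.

6.51 × 10^-10

p_1 = 2.357 × 10^-29 kg·m/s (from energy = 44.1 meV, via p = E/c).
p_2 = 3.621 × 10^-20 kg·m/s (from wavelength = 0.0183 pm, via p = h/λ).
Ratio = 2.357 × 10^-29 / 3.621 × 10^-20 = 6.51 × 10^-10.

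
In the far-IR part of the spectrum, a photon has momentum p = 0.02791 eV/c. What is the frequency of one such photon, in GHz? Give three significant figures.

Take h = 6.62607015e-34 J·s, c = 2.99792458e8 m/s, 1 eV = 1.602176634e-19 J.
Convert to SI: p = 0.02791 eV/c = 1.4916e-29 kg·m/s.
Since f = pc/h for a photon, f = 6.749e12 Hz.
Converting to GHz: f = 6749 GHz ≈ 6750 GHz.

6750 GHz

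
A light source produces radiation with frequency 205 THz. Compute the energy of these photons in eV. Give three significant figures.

0.848 eV

Take h = 6.62607015 × 10^-34 J·s, 1 eV = 1.602176634 × 10^-19 J.
First convert: f = 205 THz = 2.05 × 10^14 Hz.
Apply E = hf: E = 1.358 × 10^-19 J.
Converting to eV: E = 0.8478 eV ≈ 0.848 eV.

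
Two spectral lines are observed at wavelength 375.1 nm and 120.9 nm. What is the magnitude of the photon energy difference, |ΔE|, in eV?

Using E = hc/λ: E₁ = 5.2958 × 10^-19 J, E₂ = 1.6430 × 10^-18 J.
|ΔE| = |5.2958 × 10^-19 − 1.6430 × 10^-18| = 1.11 × 10^-18 J = 6.95 eV.

6.95 eV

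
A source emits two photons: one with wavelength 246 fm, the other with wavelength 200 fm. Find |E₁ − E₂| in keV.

1160 keV

Using E = hc/λ: E₁ = 8.075e-13 J, E₂ = 9.932e-13 J.
|ΔE| = |8.075e-13 − 9.932e-13| = 1.86e-13 J = 1160 keV.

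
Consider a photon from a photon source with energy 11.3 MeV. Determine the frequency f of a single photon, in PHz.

2.73 × 10^6 PHz

Take h = 6.62607015 × 10^-34 J·s, 1 eV = 1.602176634 × 10^-19 J.
In SI units: E = 11.3 MeV = 1.8105 × 10^-12 J.
For a photon f = E/h, so f = 2.732 × 10^21 Hz.
Converting to PHz: f = 2.732 × 10^6 PHz ≈ 2.73 × 10^6 PHz.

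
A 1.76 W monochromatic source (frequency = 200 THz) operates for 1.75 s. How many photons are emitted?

2.32e19 photons

Total energy: E_total = P·t = 1.76 × 1.75 = 3.080 J.
Per-photon energy: E = 1.325e-19 J.
N = E_total / E_photon = 2.32e19.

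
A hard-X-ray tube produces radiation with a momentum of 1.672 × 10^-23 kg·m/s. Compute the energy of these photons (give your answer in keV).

31.3 keV

For a photon E = pc, so E = 5.013 × 10^-15 J.
Converting to keV: E = 31.29 keV ≈ 31.3 keV.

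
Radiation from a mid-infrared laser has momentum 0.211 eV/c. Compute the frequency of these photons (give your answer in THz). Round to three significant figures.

51.0 THz

Convert to SI: p = 0.211 eV/c = 1.1276e-28 kg·m/s.
Since f = pc/h for a photon, f = 5.102e13 Hz.
Converting to THz: f = 51.02 THz ≈ 51.0 THz.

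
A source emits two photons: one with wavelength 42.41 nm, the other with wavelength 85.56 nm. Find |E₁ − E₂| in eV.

14.7 eV

Using E = hc/λ: E₁ = 4.6839e-18 J, E₂ = 2.3217e-18 J.
|ΔE| = |4.6839e-18 − 2.3217e-18| = 2.36e-18 J = 14.7 eV.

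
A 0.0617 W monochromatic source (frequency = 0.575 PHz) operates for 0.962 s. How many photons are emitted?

1.56·10^17 photons

Total energy: E_total = P·t = 0.0617 × 0.962 = 0.05936 J.
Per-photon energy: E = 3.810·10^-19 J.
N = E_total / E_photon = 1.56·10^17.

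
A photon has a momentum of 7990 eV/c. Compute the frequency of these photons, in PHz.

(h = 6.62607015e-34 J·s, c = 2.99792458e8 m/s, 1 eV = 1.602176634e-19 J.)
First convert: p = 7990 eV/c = 4.2701e-24 kg·m/s.
For a photon f = pc/h, so f = 1.932e18 Hz.
Converting to PHz: f = 1932 PHz ≈ 1930 PHz.

1930 PHz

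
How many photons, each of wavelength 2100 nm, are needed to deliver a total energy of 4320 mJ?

Per-photon energy: E = 9.459 × 10^-20 J (from wavelength = 2100 nm).
N = E_total / E_photon = 4.32 J / 9.459 × 10^-20 J = 4.57 × 10^19.

4.57 × 10^19 photons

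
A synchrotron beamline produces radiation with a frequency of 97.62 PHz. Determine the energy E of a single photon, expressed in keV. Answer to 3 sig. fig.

First convert: f = 97.62 PHz = 9.762 × 10^16 Hz.
For a photon E = hf, so E = 6.468 × 10^-17 J.
Converting to keV: E = 0.4037 keV ≈ 0.404 keV.

0.404 keV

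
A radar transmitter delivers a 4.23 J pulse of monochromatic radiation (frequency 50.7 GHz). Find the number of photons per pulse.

Per-photon energy: E = 3.359e-23 J (from frequency = 50.7 GHz).
N = E_total / E_photon = 4.23 J / 3.359e-23 J = 1.26e23.

1.26e23 photons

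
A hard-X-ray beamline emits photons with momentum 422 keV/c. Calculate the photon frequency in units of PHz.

First convert: p = 422 keV/c = 2.2553e-22 kg·m/s.
Since f = pc/h for a photon, f = 1.020e20 Hz.
Converting to PHz: f = 102000 PHz ≈ 1.02e5 PHz.

1.02e5 PHz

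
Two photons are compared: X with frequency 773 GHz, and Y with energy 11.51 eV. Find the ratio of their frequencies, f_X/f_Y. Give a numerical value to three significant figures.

f_X = 7.730 × 10^11 Hz (from frequency = 773 GHz, via f given directly).
f_Y = 2.783 × 10^15 Hz (from energy = 11.51 eV, via f = E/h).
Ratio = 7.730 × 10^11 / 2.783 × 10^15 = 2.78 × 10^-4.

2.78 × 10^-4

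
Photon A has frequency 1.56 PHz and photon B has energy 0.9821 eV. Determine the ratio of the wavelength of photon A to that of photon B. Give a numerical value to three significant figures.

0.152

λ_A = 1.922e-7 m (from frequency = 1.56 PHz, via λ = c/f).
λ_B = 1.262e-6 m (from energy = 0.9821 eV, via λ = hc/E).
Ratio = 1.922e-7 / 1.262e-6 = 0.152.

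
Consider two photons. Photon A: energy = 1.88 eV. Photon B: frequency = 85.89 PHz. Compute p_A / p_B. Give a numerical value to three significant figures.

5.29 × 10^-3

p_A = 1.005 × 10^-27 kg·m/s (from energy = 1.88 eV, via p = E/c).
p_B = 1.898 × 10^-25 kg·m/s (from frequency = 85.89 PHz, via p = hf/c).
Ratio = 1.005 × 10^-27 / 1.898 × 10^-25 = 5.29 × 10^-3.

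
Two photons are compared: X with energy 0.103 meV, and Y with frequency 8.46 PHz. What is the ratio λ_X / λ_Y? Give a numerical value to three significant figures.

λ_X = 0.01204 m (from energy = 0.103 meV, via λ = hc/E).
λ_Y = 3.544 × 10^-8 m (from frequency = 8.46 PHz, via λ = c/f).
Ratio = 0.01204 / 3.544 × 10^-8 = 3.40 × 10^5.

3.40 × 10^5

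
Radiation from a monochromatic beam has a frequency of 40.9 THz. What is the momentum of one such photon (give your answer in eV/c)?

Convert to SI: f = 40.9 THz = 4.09e13 Hz.
The photon relation is p = hf/c, giving p = 9.040e-29 kg·m/s.
Converting to eV/c: p = 0.1691 eV/c ≈ 0.169 eV/c.

0.169 eV/c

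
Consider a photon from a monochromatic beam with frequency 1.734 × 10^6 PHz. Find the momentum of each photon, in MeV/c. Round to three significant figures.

First convert: f = 1.734 × 10^6 PHz = 1.734 × 10^21 Hz.
The photon relation is p = hf/c, giving p = 3.833 × 10^-21 kg·m/s.
Converting to MeV/c: p = 7.171 MeV/c ≈ 7.17 MeV/c.

7.17 MeV/c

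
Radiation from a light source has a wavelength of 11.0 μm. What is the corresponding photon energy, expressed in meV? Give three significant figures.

Take h = 6.62607015 × 10^-34 J·s, c = 2.99792458 × 10^8 m/s, 1 eV = 1.602176634 × 10^-19 J.
In SI units: λ = 11.0 μm = 1.10 × 10^-5 m.
The photon relation is E = hc/λ, giving E = 1.806 × 10^-20 J.
Converting to meV: E = 112.7 meV ≈ 113 meV.

113 meV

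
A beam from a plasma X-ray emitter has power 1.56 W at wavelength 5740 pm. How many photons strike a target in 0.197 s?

Total energy: E_total = P·t = 1.56 × 0.197 = 0.3073 J.
Per-photon energy: E = 3.461e-17 J.
N = E_total / E_photon = 8.88e15.

8.88e15 photons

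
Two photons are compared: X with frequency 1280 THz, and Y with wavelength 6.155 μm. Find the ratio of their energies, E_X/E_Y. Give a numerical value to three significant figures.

E_X = 8.481e-19 J (from frequency = 1280 THz, via E = hf).
E_Y = 3.227e-20 J (from wavelength = 6.155 μm, via E = hc/λ).
Ratio = 8.481e-19 / 3.227e-20 = 26.3.

26.3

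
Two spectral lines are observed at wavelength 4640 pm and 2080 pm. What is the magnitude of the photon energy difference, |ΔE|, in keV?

Using E = hc/λ: E₁ = 4.281 × 10^-17 J, E₂ = 9.550 × 10^-17 J.
|ΔE| = |4.281 × 10^-17 − 9.550 × 10^-17| = 5.27 × 10^-17 J = 0.329 keV.

0.329 keV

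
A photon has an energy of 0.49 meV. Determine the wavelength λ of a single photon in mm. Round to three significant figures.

2.53 mm

First convert: E = 0.49 meV = 7.8507 × 10^-23 J.
Apply λ = hc/E: λ = 0.002530 m.
Converting to mm: λ = 2.530 mm ≈ 2.53 mm.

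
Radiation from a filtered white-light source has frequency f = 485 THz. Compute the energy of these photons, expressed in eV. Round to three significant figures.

2.01 eV

Take h = 6.62607015e-34 J·s, 1 eV = 1.602176634e-19 J.
In SI units: f = 485 THz = 4.85e14 Hz.
Since E = hf for a photon, E = 3.214e-19 J.
Converting to eV: E = 2.006 eV ≈ 2.01 eV.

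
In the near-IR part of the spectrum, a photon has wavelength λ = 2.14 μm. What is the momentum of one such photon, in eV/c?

Convert to SI: λ = 2.14 μm = 2.14e-6 m.
For a photon p = h/λ, so p = 3.096e-28 kg·m/s.
Converting to eV/c: p = 0.5794 eV/c ≈ 0.579 eV/c.

0.579 eV/c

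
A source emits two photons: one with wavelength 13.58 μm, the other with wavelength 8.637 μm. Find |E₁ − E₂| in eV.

0.0523 eV

Using E = hc/λ: E₁ = 1.4628e-20 J, E₂ = 2.2999e-20 J.
|ΔE| = |1.4628e-20 − 2.2999e-20| = 8.37e-21 J = 0.0523 eV.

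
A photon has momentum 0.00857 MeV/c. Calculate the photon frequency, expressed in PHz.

2070 PHz

First convert: p = 0.00857 MeV/c = 4.5801 × 10^-24 kg·m/s.
For a photon f = pc/h, so f = 2.072 × 10^18 Hz.
Converting to PHz: f = 2072 PHz ≈ 2070 PHz.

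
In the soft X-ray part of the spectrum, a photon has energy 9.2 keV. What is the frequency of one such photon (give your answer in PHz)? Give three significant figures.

2220 PHz

Convert to SI: E = 9.2 keV = 1.4740 × 10^-15 J.
The photon relation is f = E/h, giving f = 2.225 × 10^18 Hz.
Converting to PHz: f = 2225 PHz ≈ 2220 PHz.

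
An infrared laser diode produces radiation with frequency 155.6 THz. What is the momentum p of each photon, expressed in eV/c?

0.644 eV/c

In SI units: f = 155.6 THz = 1.556 × 10^14 Hz.
Since p = hf/c for a photon, p = 3.439 × 10^-28 kg·m/s.
Converting to eV/c: p = 0.6435 eV/c ≈ 0.644 eV/c.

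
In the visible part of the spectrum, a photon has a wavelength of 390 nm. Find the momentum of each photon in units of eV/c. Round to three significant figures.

First convert: λ = 390 nm = 3.9e-7 m.
The photon relation is p = h/λ, giving p = 1.699e-27 kg·m/s.
Converting to eV/c: p = 3.179 eV/c ≈ 3.18 eV/c.

3.18 eV/c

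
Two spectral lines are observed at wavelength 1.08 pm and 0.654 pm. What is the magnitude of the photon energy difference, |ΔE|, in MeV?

Using E = hc/λ: E₁ = 1.839 × 10^-13 J, E₂ = 3.037 × 10^-13 J.
|ΔE| = |1.839 × 10^-13 − 3.037 × 10^-13| = 1.20 × 10^-13 J = 0.748 MeV.

0.748 MeV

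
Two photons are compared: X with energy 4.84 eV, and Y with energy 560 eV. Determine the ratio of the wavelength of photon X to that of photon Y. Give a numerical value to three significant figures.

λ_X = 2.562 × 10^-7 m (from energy = 4.84 eV, via λ = hc/E).
λ_Y = 2.214 × 10^-9 m (from energy = 560 eV, via λ = hc/E).
Ratio = 2.562 × 10^-7 / 2.214 × 10^-9 = 116.

116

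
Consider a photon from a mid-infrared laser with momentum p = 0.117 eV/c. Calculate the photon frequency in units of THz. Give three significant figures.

28.3 THz

Take h = 6.62607015e-34 J·s, c = 2.99792458e8 m/s, 1 eV = 1.602176634e-19 J.
In SI units: p = 0.117 eV/c = 6.2528e-29 kg·m/s.
Since f = pc/h for a photon, f = 2.829e13 Hz.
Converting to THz: f = 28.29 THz ≈ 28.3 THz.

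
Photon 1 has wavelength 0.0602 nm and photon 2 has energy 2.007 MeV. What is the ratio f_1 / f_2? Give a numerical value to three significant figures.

f_1 = 4.980e18 Hz (from wavelength = 0.0602 nm, via f = c/λ).
f_2 = 4.853e20 Hz (from energy = 2.007 MeV, via f = E/h).
Ratio = 4.980e18 / 4.853e20 = 0.0103.

0.0103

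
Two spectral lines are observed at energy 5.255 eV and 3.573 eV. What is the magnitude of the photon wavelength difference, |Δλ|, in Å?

1110 Å

Using λ = hc/E: λ₁ = 2.3594 × 10^-7 m, λ₂ = 3.4700 × 10^-7 m.
|Δλ| = |2.3594 × 10^-7 − 3.4700 × 10^-7| = 1.11 × 10^-7 m = 1110 Å.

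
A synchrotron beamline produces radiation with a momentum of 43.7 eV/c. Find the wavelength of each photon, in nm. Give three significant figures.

(h = 6.62607015 × 10^-34 J·s, c = 2.99792458 × 10^8 m/s, 1 eV = 1.602176634 × 10^-19 J.)
In SI units: p = 43.7 eV/c = 2.3355 × 10^-26 kg·m/s.
The photon relation is λ = h/p, giving λ = 2.837 × 10^-8 m.
Converting to nm: λ = 28.37 nm ≈ 28.4 nm.

28.4 nm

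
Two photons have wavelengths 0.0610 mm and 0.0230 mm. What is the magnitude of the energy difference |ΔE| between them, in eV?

0.0336 eV

Using E = hc/λ: E₁ = 3.256e-21 J, E₂ = 8.637e-21 J.
|ΔE| = |3.256e-21 − 8.637e-21| = 5.38e-21 J = 0.0336 eV.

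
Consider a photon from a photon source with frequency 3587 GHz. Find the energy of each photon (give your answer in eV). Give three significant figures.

First convert: f = 3587 GHz = 3.587e12 Hz.
For a photon E = hf, so E = 2.377e-21 J.
Converting to eV: E = 0.01483 eV ≈ 0.0148 eV.

0.0148 eV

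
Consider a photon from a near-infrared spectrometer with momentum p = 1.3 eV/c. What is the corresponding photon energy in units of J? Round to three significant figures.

2.08e-19 J

In SI units: p = 1.3 eV/c = 6.9476e-28 kg·m/s.
Apply E = pc: E = 2.083e-19 J.
So E ≈ 2.08e-19 J.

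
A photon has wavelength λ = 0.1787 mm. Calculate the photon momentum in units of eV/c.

6.94e-3 eV/c

(h = 6.62607015e-34 J·s, c = 2.99792458e8 m/s, 1 eV = 1.602176634e-19 J.)
First convert: λ = 0.1787 mm = 1.787e-4 m.
Apply p = h/λ: p = 3.708e-30 kg·m/s.
Converting to eV/c: p = 0.006938 eV/c ≈ 6.94e-3 eV/c.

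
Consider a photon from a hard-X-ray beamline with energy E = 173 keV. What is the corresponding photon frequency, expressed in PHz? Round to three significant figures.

Take h = 6.62607015 × 10^-34 J·s, 1 eV = 1.602176634 × 10^-19 J.
First convert: E = 173 keV = 2.7718 × 10^-14 J.
The photon relation is f = E/h, giving f = 4.183 × 10^19 Hz.
Converting to PHz: f = 41830 PHz ≈ 4.18 × 10^4 PHz.

4.18 × 10^4 PHz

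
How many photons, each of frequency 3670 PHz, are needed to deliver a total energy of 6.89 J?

2.83·10^15 photons

Per-photon energy: E = 2.432·10^-15 J (from frequency = 3670 PHz).
N = E_total / E_photon = 6.89 J / 2.432·10^-15 J = 2.83·10^15.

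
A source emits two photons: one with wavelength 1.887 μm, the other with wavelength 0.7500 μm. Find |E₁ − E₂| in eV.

Using E = hc/λ: E₁ = 1.0527e-19 J, E₂ = 2.6486e-19 J.
|ΔE| = |1.0527e-19 − 2.6486e-19| = 1.60e-19 J = 0.996 eV.

0.996 eV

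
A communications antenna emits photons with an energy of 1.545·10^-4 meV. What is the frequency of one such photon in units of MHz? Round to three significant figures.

Convert to SI: E = 1.545·10^-4 meV = 2.4754·10^-26 J.
Apply f = E/h: f = 3.736·10^7 Hz.
Converting to MHz: f = 37.36 MHz ≈ 37.4 MHz.

37.4 MHz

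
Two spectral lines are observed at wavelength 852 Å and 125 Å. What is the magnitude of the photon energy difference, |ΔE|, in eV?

Using E = hc/λ: E₁ = 2.332 × 10^-18 J, E₂ = 1.589 × 10^-17 J.
|ΔE| = |2.332 × 10^-18 − 1.589 × 10^-17| = 1.36 × 10^-17 J = 84.6 eV.

84.6 eV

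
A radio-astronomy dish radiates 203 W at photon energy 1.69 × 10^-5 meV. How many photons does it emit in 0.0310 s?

Total energy: E_total = P·t = 203 × 0.0310 = 6.293 J.
Per-photon energy: E = 2.708 × 10^-27 J.
N = E_total / E_photon = 2.32 × 10^27.

2.32 × 10^27 photons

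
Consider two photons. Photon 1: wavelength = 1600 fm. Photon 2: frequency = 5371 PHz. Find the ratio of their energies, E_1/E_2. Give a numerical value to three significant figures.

E_1 = 1.242 × 10^-13 J (from wavelength = 1600 fm, via E = hc/λ).
E_2 = 3.559 × 10^-15 J (from frequency = 5371 PHz, via E = hf).
Ratio = 1.242 × 10^-13 / 3.559 × 10^-15 = 34.9.

34.9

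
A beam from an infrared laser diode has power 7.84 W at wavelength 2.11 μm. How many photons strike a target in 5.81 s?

4.84 × 10^20 photons

Total energy: E_total = P·t = 7.84 × 5.81 = 45.55 J.
Per-photon energy: E = 9.414 × 10^-20 J.
N = E_total / E_photon = 4.84 × 10^20.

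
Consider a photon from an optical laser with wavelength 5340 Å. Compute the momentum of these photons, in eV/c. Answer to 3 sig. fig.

Use h = 6.62607015e-34 J·s, c = 2.99792458e8 m/s, 1 eV = 1.602176634e-19 J.
In SI units: λ = 5340 Å = 5.34e-7 m.
The photon relation is p = h/λ, giving p = 1.241e-27 kg·m/s.
Converting to eV/c: p = 2.322 eV/c ≈ 2.32 eV/c.

2.32 eV/c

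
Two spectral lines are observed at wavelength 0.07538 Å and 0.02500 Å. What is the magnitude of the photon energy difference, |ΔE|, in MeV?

0.331 MeV

Using E = hc/λ: E₁ = 2.6352e-14 J, E₂ = 7.9458e-14 J.
|ΔE| = |2.6352e-14 − 7.9458e-14| = 5.31e-14 J = 0.331 MeV.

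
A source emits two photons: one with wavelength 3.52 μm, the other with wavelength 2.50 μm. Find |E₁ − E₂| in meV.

Using E = hc/λ: E₁ = 5.643e-20 J, E₂ = 7.946e-20 J.
|ΔE| = |5.643e-20 − 7.946e-20| = 2.30e-20 J = 144 meV.

144 meV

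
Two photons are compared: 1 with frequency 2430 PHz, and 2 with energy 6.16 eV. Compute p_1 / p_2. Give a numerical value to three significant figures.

1630

p_1 = 5.371e-24 kg·m/s (from frequency = 2430 PHz, via p = hf/c).
p_2 = 3.292e-27 kg·m/s (from energy = 6.16 eV, via p = E/c).
Ratio = 5.371e-24 / 3.292e-27 = 1630.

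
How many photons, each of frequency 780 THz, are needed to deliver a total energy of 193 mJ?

3.73e17 photons

Per-photon energy: E = 5.168e-19 J (from frequency = 780 THz).
N = E_total / E_photon = 0.193 J / 5.168e-19 J = 3.73e17.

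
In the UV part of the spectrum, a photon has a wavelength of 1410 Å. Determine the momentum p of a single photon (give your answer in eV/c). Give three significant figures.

8.79 eV/c

Take h = 6.62607015 × 10^-34 J·s, c = 2.99792458 × 10^8 m/s, 1 eV = 1.602176634 × 10^-19 J.
First convert: λ = 1410 Å = 1.41 × 10^-7 m.
Apply p = h/λ: p = 4.699 × 10^-27 kg·m/s.
Converting to eV/c: p = 8.793 eV/c ≈ 8.79 eV/c.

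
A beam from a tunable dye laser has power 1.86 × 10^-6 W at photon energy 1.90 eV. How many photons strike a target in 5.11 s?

3.12 × 10^13 photons

Total energy: E_total = P·t = 1.86 × 10^-6 × 5.11 = 9.505 × 10^-6 J.
Per-photon energy: E = 3.044 × 10^-19 J.
N = E_total / E_photon = 3.12 × 10^13.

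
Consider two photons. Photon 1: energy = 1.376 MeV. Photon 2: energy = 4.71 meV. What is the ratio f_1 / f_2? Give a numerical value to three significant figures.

f_1 = 3.327 × 10^20 Hz (from energy = 1.376 MeV, via f = E/h).
f_2 = 1.139 × 10^12 Hz (from energy = 4.71 meV, via f = E/h).
Ratio = 3.327 × 10^20 / 1.139 × 10^12 = 2.92 × 10^8.

2.92 × 10^8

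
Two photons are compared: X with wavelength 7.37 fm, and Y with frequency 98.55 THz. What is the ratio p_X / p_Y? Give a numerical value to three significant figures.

p_X = 8.991e-20 kg·m/s (from wavelength = 7.37 fm, via p = h/λ).
p_Y = 2.178e-28 kg·m/s (from frequency = 98.55 THz, via p = hf/c).
Ratio = 8.991e-20 / 2.178e-28 = 4.13e8.

4.13e8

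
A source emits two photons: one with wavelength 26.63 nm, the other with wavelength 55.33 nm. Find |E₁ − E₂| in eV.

Using E = hc/λ: E₁ = 7.4594e-18 J, E₂ = 3.5902e-18 J.
|ΔE| = |7.4594e-18 − 3.5902e-18| = 3.87e-18 J = 24.1 eV.

24.1 eV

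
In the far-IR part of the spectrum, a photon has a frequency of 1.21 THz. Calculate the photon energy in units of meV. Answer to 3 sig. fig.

Convert to SI: f = 1.21 THz = 1.21 × 10^12 Hz.
For a photon E = hf, so E = 8.018 × 10^-22 J.
Converting to meV: E = 5.004 meV ≈ 5.00 meV.

5.00 meV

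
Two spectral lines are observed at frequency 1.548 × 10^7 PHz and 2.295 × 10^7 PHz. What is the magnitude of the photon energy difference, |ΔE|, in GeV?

Using E = hf: E₁ = 1.0257 × 10^-11 J, E₂ = 1.5207 × 10^-11 J.
|ΔE| = |1.0257 × 10^-11 − 1.5207 × 10^-11| = 4.95 × 10^-12 J = 0.0309 GeV.

0.0309 GeV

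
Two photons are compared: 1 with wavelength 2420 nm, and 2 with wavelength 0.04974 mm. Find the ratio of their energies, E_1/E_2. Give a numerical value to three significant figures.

E_1 = 8.208 × 10^-20 J (from wavelength = 2420 nm, via E = hc/λ).
E_2 = 3.994 × 10^-21 J (from wavelength = 0.04974 mm, via E = hc/λ).
Ratio = 8.208 × 10^-20 / 3.994 × 10^-21 = 20.6.

20.6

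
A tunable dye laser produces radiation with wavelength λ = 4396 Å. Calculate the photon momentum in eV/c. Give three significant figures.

Take h = 6.62607015 × 10^-34 J·s, c = 2.99792458 × 10^8 m/s, 1 eV = 1.602176634 × 10^-19 J.
Convert to SI: λ = 4396 Å = 4.396 × 10^-7 m.
Since p = h/λ for a photon, p = 1.507 × 10^-27 kg·m/s.
Converting to eV/c: p = 2.820 eV/c ≈ 2.82 eV/c.

2.82 eV/c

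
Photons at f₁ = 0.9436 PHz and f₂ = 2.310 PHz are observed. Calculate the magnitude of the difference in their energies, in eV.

Using E = hf: E₁ = 6.2524e-19 J, E₂ = 1.5306e-18 J.
|ΔE| = |6.2524e-19 − 1.5306e-18| = 9.05e-19 J = 5.65 eV.

5.65 eV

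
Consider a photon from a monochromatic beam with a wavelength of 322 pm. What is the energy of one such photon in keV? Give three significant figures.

3.85 keV

(h = 6.62607015 × 10^-34 J·s, c = 2.99792458 × 10^8 m/s, 1 eV = 1.602176634 × 10^-19 J.)
First convert: λ = 322 pm = 3.22 × 10^-10 m.
The photon relation is E = hc/λ, giving E = 6.169 × 10^-16 J.
Converting to keV: E = 3.850 keV ≈ 3.85 keV.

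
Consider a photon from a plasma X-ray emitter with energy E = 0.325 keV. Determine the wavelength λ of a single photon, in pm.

3810 pm

Take h = 6.62607015 × 10^-34 J·s, c = 2.99792458 × 10^8 m/s, 1 eV = 1.602176634 × 10^-19 J.
Convert to SI: E = 0.325 keV = 5.2071 × 10^-17 J.
Since λ = hc/E for a photon, λ = 3.815 × 10^-9 m.
Converting to pm: λ = 3815 pm ≈ 3810 pm.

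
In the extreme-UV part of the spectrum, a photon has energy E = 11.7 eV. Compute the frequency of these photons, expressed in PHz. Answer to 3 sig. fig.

2.83 PHz

First convert: E = 11.7 eV = 1.8745 × 10^-18 J.
Apply f = E/h: f = 2.829 × 10^15 Hz.
Converting to PHz: f = 2.829 PHz ≈ 2.83 PHz.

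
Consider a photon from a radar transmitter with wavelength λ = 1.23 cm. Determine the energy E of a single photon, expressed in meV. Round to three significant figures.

0.101 meV

Convert to SI: λ = 1.23 cm = 0.0123 m.
Since E = hc/λ for a photon, E = 1.615e-23 J.
Converting to meV: E = 0.1008 meV ≈ 0.101 meV.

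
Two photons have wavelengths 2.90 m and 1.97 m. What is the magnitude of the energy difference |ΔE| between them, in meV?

2.02e-4 meV

Using E = hc/λ: E₁ = 6.850e-26 J, E₂ = 1.008e-25 J.
|ΔE| = |6.850e-26 − 1.008e-25| = 3.23e-26 J = 2.02e-4 meV.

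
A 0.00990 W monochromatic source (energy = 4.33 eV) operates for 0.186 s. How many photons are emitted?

Total energy: E_total = P·t = 0.00990 × 0.186 = 0.001841 J.
Per-photon energy: E = 6.937 × 10^-19 J.
N = E_total / E_photon = 2.65 × 10^15.

2.65 × 10^15 photons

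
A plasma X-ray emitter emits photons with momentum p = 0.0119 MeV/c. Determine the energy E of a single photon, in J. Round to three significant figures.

1.91e-15 J

Convert to SI: p = 0.0119 MeV/c = 6.3597e-24 kg·m/s.
The photon relation is E = pc, giving E = 1.907e-15 J.
So E ≈ 1.91e-15 J.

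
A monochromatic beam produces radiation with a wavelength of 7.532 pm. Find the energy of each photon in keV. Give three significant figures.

165 keV

Use h = 6.62607015e-34 J·s, c = 2.99792458e8 m/s, 1 eV = 1.602176634e-19 J.
In SI units: λ = 7.532 pm = 7.532e-12 m.
Apply E = hc/λ: E = 2.637e-14 J.
Converting to keV: E = 164.6 keV ≈ 165 keV.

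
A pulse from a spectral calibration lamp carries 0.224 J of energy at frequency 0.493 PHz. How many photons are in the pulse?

Per-photon energy: E = 3.267·10^-19 J (from frequency = 0.493 PHz).
N = E_total / E_photon = 0.224 J / 3.267·10^-19 J = 6.86·10^17.

6.86·10^17 photons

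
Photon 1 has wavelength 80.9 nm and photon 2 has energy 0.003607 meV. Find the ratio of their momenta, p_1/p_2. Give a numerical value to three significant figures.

p_1 = 8.190e-27 kg·m/s (from wavelength = 80.9 nm, via p = h/λ).
p_2 = 1.928e-33 kg·m/s (from energy = 0.003607 meV, via p = E/c).
Ratio = 8.190e-27 / 1.928e-33 = 4.25e6.

4.25e6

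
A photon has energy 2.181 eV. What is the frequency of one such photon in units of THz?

Take h = 6.62607015e-34 J·s, 1 eV = 1.602176634e-19 J.
Convert to SI: E = 2.181 eV = 3.4943e-19 J.
The photon relation is f = E/h, giving f = 5.274e14 Hz.
Converting to THz: f = 527.4 THz ≈ 527 THz.

527 THz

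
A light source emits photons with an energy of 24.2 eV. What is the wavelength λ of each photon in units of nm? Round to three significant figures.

In SI units: E = 24.2 eV = 3.8773e-18 J.
Since λ = hc/E for a photon, λ = 5.123e-8 m.
Converting to nm: λ = 51.23 nm ≈ 51.2 nm.

51.2 nm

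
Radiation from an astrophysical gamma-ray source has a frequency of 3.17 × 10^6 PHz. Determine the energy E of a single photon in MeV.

Take h = 6.62607015 × 10^-34 J·s, 1 eV = 1.602176634 × 10^-19 J.
In SI units: f = 3.17 × 10^6 PHz = 3.17 × 10^21 Hz.
Apply E = hf: E = 2.100 × 10^-12 J.
Converting to MeV: E = 13.11 MeV ≈ 13.1 MeV.

13.1 MeV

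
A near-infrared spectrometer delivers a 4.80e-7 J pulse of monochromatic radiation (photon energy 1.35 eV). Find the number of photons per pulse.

2.22e12 photons

Per-photon energy: E = 2.163e-19 J (from energy = 1.35 eV).
N = E_total / E_photon = 4.80e-7 J / 2.163e-19 J = 2.22e12.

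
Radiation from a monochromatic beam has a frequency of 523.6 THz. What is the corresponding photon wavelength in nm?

573 nm

First convert: f = 523.6 THz = 5.236e14 Hz.
The photon relation is λ = c/f, giving λ = 5.726e-7 m.
Converting to nm: λ = 572.6 nm ≈ 573 nm.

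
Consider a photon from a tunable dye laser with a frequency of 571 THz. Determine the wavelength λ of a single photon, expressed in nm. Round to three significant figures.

Use c = 2.99792458 × 10^8 m/s.
Convert to SI: f = 571 THz = 5.71 × 10^14 Hz.
Apply λ = c/f: λ = 5.250 × 10^-7 m.
Converting to nm: λ = 525.0 nm ≈ 525 nm.

525 nm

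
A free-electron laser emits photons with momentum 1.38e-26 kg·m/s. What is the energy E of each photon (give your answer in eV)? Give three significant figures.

Since E = pc for a photon, E = 4.137e-18 J.
Converting to eV: E = 25.82 eV ≈ 25.8 eV.

25.8 eV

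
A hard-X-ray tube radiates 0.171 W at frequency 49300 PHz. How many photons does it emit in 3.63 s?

1.90e13 photons

Total energy: E_total = P·t = 0.171 × 3.63 = 0.6207 J.
Per-photon energy: E = 3.267e-14 J.
N = E_total / E_photon = 1.90e13.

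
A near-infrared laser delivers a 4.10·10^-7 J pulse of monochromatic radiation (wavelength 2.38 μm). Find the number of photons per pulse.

Per-photon energy: E = 8.346·10^-20 J (from wavelength = 2.38 μm).
N = E_total / E_photon = 4.10·10^-7 J / 8.346·10^-20 J = 4.91·10^12.

4.91·10^12 photons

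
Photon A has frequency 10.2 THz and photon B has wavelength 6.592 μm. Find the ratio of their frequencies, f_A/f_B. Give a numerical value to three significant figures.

0.224

f_A = 1.020 × 10^13 Hz (from frequency = 10.2 THz, via f given directly).
f_B = 4.548 × 10^13 Hz (from wavelength = 6.592 μm, via f = c/λ).
Ratio = 1.020 × 10^13 / 4.548 × 10^13 = 0.224.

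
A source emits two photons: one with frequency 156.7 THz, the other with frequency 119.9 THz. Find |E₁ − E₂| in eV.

Using E = hf: E₁ = 1.0383 × 10^-19 J, E₂ = 7.9447 × 10^-20 J.
|ΔE| = |1.0383 × 10^-19 − 7.9447 × 10^-20| = 2.44 × 10^-20 J = 0.152 eV.

0.152 eV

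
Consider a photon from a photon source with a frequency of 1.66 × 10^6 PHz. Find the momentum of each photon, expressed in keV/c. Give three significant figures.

Use h = 6.62607015 × 10^-34 J·s, c = 2.99792458 × 10^8 m/s, 1 eV = 1.602176634 × 10^-19 J.
In SI units: f = 1.66 × 10^6 PHz = 1.66 × 10^21 Hz.
Since p = hf/c for a photon, p = 3.669 × 10^-21 kg·m/s.
Converting to keV/c: p = 6865 keV/c ≈ 6870 keV/c.

6870 keV/c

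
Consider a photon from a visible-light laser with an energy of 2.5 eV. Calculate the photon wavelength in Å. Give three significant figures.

4960 Å

Convert to SI: E = 2.5 eV = 4.0054 × 10^-19 J.
Since λ = hc/E for a photon, λ = 4.959 × 10^-7 m.
Converting to Å: λ = 4959 Å ≈ 4960 Å.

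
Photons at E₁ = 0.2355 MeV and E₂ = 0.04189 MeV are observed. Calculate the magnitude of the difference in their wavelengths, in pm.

24.3 pm

Using λ = hc/E: λ₁ = 5.2647e-12 m, λ₂ = 2.9598e-11 m.
|Δλ| = |5.2647e-12 − 2.9598e-11| = 2.43e-11 m = 24.3 pm.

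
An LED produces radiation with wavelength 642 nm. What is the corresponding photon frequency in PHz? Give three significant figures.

Take c = 2.99792458e8 m/s.
In SI units: λ = 642 nm = 6.42e-7 m.
For a photon f = c/λ, so f = 4.670e14 Hz.
Converting to PHz: f = 0.4670 PHz ≈ 0.467 PHz.

0.467 PHz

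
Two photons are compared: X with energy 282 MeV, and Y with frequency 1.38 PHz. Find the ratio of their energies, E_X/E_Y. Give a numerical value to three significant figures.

E_X = 4.518 × 10^-11 J (from energy = 282 MeV, via E given directly).
E_Y = 9.144 × 10^-19 J (from frequency = 1.38 PHz, via E = hf).
Ratio = 4.518 × 10^-11 / 9.144 × 10^-19 = 4.94 × 10^7.

4.94 × 10^7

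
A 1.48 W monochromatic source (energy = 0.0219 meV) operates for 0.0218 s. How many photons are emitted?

Total energy: E_total = P·t = 1.48 × 0.0218 = 0.03226 J.
Per-photon energy: E = 3.509e-24 J.
N = E_total / E_photon = 9.20e21.

9.20e21 photons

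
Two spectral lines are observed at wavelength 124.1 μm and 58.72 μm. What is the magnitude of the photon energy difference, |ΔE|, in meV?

11.1 meV

Using E = hc/λ: E₁ = 1.6007 × 10^-21 J, E₂ = 3.3829 × 10^-21 J.
|ΔE| = |1.6007 × 10^-21 − 3.3829 × 10^-21| = 1.78 × 10^-21 J = 11.1 meV.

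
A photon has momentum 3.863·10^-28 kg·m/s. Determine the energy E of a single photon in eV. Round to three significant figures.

0.723 eV

(c = 2.99792458·10^8 m/s, 1 eV = 1.602176634·10^-19 J.)
For a photon E = pc, so E = 1.158·10^-19 J.
Converting to eV: E = 0.7228 eV ≈ 0.723 eV.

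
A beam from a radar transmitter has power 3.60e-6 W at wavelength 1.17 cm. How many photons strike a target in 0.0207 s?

Total energy: E_total = P·t = 3.60e-6 × 0.0207 = 7.452e-8 J.
Per-photon energy: E = 1.698e-23 J.
N = E_total / E_photon = 4.39e15.

4.39e15 photons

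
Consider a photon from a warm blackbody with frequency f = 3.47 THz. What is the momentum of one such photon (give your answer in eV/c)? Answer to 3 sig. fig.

(h = 6.62607015e-34 J·s, c = 2.99792458e8 m/s, 1 eV = 1.602176634e-19 J.)
In SI units: f = 3.47 THz = 3.47e12 Hz.
Apply p = hf/c: p = 7.669e-30 kg·m/s.
Converting to eV/c: p = 0.01435 eV/c ≈ 0.0144 eV/c.

0.0144 eV/c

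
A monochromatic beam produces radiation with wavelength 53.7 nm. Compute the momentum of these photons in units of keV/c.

In SI units: λ = 53.7 nm = 5.37e-8 m.
For a photon p = h/λ, so p = 1.234e-26 kg·m/s.
Converting to keV/c: p = 0.02309 keV/c ≈ 0.0231 keV/c.

0.0231 keV/c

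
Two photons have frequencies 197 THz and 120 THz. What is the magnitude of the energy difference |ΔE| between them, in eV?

Using E = hf: E₁ = 1.305 × 10^-19 J, E₂ = 7.951 × 10^-20 J.
|ΔE| = |1.305 × 10^-19 − 7.951 × 10^-20| = 5.10 × 10^-20 J = 0.318 eV.

0.318 eV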